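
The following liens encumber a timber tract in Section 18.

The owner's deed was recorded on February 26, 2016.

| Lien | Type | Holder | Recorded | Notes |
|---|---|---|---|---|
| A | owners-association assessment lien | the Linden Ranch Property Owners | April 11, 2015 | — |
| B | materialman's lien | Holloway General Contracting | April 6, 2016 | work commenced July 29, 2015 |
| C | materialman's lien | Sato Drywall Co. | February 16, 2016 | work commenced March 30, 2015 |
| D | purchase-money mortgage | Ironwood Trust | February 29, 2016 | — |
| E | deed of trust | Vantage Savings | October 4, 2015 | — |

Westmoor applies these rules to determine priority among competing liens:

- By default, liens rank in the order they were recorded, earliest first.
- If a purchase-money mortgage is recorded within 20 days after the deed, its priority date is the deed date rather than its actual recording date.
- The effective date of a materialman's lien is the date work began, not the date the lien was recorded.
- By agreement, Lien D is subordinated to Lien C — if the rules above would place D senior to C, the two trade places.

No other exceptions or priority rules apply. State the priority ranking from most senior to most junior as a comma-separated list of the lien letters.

Adjusting effective dates: B is treated as recorded July 29, 2015, the work-commencement date; C relates back to March 30, 2015 (work commenced); D's effective date is the deed date, February 26, 2016.
By effective date, earliest first: C (March 30, 2015), A (April 11, 2015), B (July 29, 2015), E (October 4, 2015), D (February 26, 2016).
D already ranks below C; the subordination has no effect.

C, A, B, E, D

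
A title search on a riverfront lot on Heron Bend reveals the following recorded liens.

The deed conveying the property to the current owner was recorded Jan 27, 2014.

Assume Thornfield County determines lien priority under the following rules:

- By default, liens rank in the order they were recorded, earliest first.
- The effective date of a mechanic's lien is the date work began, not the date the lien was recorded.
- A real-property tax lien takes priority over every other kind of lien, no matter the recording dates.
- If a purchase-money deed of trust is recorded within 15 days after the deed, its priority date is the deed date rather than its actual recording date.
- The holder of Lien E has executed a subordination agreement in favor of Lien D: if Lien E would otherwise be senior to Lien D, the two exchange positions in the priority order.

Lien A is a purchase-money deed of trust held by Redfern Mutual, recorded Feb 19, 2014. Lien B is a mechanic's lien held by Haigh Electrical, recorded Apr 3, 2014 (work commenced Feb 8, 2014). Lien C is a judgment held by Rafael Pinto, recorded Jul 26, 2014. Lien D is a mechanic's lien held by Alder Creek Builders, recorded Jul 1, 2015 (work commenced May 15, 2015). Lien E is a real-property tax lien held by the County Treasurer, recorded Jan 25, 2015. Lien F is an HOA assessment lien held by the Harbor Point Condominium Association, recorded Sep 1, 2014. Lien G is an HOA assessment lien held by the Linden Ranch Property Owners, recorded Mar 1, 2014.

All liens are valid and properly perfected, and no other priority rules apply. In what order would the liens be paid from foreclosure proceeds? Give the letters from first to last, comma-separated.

Effective dates: A missed the 15-day window (23 days after the deed), so its recording date stands; B relates back to Feb 8, 2014 (work commenced); D relates back to May 15, 2015 (work commenced).
As a real-property tax lien, E is senior to every other lien.
The other liens, earliest effective date first: B (Feb 8, 2014), A (Feb 19, 2014), G (Mar 1, 2014), C (Jul 26, 2014), F (Sep 1, 2014), D (May 15, 2015).
The subordination applies — E was senior to D — so E and D swap.

D, B, A, G, C, F, E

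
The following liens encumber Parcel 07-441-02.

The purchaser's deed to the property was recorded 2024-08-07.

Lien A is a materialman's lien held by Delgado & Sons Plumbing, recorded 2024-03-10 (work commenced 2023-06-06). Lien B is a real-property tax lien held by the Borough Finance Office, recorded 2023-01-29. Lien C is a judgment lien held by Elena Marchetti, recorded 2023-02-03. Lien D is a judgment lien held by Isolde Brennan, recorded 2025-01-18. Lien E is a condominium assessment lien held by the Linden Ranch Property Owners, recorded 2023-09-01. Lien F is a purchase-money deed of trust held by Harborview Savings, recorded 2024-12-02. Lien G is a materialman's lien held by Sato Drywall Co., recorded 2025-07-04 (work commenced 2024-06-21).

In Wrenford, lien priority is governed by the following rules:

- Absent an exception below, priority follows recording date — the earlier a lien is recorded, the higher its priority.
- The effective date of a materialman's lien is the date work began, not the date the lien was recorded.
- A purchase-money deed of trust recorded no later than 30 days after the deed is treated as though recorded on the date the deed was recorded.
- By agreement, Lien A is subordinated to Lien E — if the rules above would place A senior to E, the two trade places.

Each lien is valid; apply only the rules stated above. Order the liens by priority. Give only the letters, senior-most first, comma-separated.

B, C, E, A, G, F, D

Effective dates: A relates back to 2023-06-06 (work commenced); F was recorded 117 days after the deed, outside the 30-day window, so it keeps its recording date; G is treated as recorded 2024-06-21, the work-commencement date.
By effective date, earliest first: B (2023-01-29), C (2023-02-03), A (2023-06-06), E (2023-09-01), G (2024-06-21), F (2024-12-02), D (2025-01-18).
The subordination applies — A was senior to E — so A and E swap.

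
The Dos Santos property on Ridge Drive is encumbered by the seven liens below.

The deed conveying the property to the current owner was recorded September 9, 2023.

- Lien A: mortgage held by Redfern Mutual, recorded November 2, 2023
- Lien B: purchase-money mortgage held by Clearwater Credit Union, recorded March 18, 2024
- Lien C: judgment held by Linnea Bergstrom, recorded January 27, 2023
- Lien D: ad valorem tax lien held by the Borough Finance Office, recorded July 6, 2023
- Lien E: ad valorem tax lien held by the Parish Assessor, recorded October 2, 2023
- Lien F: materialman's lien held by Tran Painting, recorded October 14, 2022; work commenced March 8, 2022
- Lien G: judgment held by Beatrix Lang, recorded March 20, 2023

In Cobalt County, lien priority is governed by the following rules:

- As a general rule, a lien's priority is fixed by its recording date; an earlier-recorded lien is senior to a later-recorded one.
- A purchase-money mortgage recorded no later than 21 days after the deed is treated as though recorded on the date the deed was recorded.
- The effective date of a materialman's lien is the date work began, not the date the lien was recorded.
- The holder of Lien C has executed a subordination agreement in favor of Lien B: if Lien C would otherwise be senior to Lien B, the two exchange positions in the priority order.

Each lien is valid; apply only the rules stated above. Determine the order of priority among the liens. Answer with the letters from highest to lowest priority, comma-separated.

F, B, G, D, E, A, C

First, effective dates: B was recorded 191 days after the deed — beyond 21 days — so no relation-back applies; F's effective date is March 8, 2022, when work began.
Ordering by effective date: F (March 8, 2022), C (January 27, 2023), G (March 20, 2023), D (July 6, 2023), E (October 2, 2023), A (November 2, 2023), B (March 18, 2024).
The subordination applies — C was senior to B — so C and B swap.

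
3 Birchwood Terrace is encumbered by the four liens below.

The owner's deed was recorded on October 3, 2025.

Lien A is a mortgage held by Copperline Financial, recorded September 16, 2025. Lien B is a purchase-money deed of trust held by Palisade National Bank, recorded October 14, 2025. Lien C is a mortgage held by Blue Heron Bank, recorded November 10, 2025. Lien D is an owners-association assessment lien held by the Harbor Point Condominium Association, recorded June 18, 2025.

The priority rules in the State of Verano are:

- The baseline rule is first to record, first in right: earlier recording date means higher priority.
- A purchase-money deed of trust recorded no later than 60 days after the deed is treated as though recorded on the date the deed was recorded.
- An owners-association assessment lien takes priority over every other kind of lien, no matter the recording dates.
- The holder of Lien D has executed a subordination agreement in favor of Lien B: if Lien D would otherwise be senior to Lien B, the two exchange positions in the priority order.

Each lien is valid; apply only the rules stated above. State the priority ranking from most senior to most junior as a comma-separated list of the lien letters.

B, A, D, C

Effective dates: B was recorded within the 60-day window, so its effective date is the deed date October 3, 2025.
D, as an owners-association assessment lien, has superpriority and ranks first.
Remaining liens by effective date: A (September 16, 2025), B (October 3, 2025), C (November 10, 2025).
Because D would otherwise rank above B, the subordination swaps them.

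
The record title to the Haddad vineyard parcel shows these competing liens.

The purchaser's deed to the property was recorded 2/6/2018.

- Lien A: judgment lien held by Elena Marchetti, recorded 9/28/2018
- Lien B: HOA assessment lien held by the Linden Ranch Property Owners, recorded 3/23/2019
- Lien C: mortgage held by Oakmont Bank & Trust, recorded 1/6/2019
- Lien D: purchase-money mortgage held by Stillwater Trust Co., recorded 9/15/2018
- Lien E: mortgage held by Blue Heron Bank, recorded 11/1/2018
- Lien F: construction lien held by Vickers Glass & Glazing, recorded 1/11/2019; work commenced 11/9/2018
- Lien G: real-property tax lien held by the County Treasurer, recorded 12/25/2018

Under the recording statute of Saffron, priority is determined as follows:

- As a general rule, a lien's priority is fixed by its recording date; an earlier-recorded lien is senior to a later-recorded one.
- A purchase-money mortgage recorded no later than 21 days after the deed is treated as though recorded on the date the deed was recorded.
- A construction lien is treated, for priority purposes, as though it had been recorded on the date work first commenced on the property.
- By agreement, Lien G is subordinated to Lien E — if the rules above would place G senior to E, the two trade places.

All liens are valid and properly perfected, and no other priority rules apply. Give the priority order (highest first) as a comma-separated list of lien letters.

D, A, E, F, G, C, B

Effective dates after the stated exceptions: D missed the 21-day window (221 days after the deed), so its recording date stands; F's effective date is 11/9/2018, when work began.
By effective date, earliest first: D (9/15/2018), A (9/28/2018), E (11/1/2018), F (11/9/2018), G (12/25/2018), C (1/6/2019), B (3/23/2019).
G is already junior to E, so the subordination agreement changes nothing.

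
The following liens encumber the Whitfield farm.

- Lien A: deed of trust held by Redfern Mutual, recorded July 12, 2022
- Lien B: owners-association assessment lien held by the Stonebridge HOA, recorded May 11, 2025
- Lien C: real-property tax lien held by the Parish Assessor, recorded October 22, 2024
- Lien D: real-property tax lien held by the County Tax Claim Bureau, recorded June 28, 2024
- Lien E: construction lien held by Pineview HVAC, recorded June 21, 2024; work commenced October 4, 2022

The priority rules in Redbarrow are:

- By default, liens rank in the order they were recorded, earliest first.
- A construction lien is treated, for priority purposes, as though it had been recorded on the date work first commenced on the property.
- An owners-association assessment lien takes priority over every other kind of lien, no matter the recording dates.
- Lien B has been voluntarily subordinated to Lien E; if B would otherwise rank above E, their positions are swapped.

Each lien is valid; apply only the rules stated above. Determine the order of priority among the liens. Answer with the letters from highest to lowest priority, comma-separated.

Effective dates after the stated exceptions: E is treated as recorded October 4, 2022, the work-commencement date.
As an owners-association assessment lien, B is senior to every other lien.
Ordering the rest by effective date: A (July 12, 2022), E (October 4, 2022), D (June 28, 2024), C (October 22, 2024).
B would otherwise be senior to E, so under the subordination agreement B and E exchange positions.

E, A, B, D, C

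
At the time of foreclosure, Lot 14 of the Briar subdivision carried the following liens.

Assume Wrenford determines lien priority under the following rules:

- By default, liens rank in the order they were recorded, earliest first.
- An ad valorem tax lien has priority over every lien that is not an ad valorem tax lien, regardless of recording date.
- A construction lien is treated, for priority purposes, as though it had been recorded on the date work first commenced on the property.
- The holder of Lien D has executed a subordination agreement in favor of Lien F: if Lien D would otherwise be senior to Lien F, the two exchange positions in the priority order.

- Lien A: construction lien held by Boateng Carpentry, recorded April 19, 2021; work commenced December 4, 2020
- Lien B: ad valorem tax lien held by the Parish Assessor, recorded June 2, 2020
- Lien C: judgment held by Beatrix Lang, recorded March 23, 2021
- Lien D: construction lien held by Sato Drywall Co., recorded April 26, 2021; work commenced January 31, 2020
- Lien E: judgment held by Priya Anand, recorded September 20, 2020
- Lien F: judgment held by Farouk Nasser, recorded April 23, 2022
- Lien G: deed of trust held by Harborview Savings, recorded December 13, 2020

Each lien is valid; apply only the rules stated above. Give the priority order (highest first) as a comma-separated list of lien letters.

Effective dates: A is treated as recorded December 4, 2020, the work-commencement date; D is treated as recorded January 31, 2020, the work-commencement date.
B is an ad valorem tax lien and takes priority over every other lien.
Ordering the rest by effective date: D (January 31, 2020), E (September 20, 2020), A (December 4, 2020), G (December 13, 2020), C (March 23, 2021), F (April 23, 2022).
The subordination applies — D was senior to F — so D and F swap.

B, F, E, A, G, C, D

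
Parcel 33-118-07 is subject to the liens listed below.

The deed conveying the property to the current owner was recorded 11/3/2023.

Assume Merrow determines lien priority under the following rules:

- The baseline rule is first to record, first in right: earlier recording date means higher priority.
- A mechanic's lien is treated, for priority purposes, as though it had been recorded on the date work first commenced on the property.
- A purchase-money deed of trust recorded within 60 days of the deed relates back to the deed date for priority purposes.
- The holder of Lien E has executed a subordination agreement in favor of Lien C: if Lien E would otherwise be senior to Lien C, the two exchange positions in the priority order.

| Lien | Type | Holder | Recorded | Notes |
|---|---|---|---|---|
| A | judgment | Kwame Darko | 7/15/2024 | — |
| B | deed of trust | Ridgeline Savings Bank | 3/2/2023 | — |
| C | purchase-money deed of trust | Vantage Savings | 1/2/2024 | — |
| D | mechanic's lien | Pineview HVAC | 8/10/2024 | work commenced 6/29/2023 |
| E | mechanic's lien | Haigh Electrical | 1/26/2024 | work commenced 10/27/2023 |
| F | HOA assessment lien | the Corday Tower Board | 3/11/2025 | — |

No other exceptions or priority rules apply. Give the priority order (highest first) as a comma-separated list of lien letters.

Effective dates after the stated exceptions: C's effective date is the deed date, 11/3/2023; D relates back to 6/29/2023 (work commenced); E is treated as recorded 10/27/2023, the work-commencement date.
By effective date, earliest first: B (3/2/2023), D (6/29/2023), E (10/27/2023), C (11/3/2023), A (7/15/2024), F (3/11/2025).
The subordination applies — E was senior to C — so E and C swap.

B, D, C, E, A, F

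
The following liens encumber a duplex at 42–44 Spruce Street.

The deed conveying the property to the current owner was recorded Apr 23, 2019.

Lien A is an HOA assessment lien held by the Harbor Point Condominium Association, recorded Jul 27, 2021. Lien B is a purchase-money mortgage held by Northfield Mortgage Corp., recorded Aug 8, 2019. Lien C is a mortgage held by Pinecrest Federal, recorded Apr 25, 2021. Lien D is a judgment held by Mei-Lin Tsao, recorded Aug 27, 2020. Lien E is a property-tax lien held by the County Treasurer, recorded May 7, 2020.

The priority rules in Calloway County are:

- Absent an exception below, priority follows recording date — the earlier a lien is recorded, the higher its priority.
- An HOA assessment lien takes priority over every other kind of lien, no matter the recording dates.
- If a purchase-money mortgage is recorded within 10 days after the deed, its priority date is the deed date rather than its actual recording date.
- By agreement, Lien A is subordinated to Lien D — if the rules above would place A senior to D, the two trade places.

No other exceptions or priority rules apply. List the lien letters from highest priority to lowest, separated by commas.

D, B, E, A, C

Effective dates: B missed the 10-day window (107 days after the deed), so its recording date stands.
A is an HOA assessment lien, so it outranks all other liens regardless of date.
Among the remaining liens, by effective date: B (Aug 8, 2019), E (May 7, 2020), D (Aug 27, 2020), C (Apr 25, 2021).
A is senior to D before the subordination, so the two trade places.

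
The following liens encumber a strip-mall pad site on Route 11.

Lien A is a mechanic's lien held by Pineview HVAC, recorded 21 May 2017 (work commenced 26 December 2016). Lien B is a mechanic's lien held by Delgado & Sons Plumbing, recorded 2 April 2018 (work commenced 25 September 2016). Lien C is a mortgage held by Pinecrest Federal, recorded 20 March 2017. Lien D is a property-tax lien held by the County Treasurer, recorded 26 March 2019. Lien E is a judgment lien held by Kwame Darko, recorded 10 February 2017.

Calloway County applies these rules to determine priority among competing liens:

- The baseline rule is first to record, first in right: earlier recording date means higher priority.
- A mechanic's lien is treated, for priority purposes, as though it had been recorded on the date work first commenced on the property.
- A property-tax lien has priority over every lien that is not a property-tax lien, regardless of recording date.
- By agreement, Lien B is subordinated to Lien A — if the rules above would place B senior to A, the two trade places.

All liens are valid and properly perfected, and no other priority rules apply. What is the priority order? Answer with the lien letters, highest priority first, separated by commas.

Effective dates: A relates back to 26 December 2016 (work commenced); B relates back to 25 September 2016 (work commenced).
D is a property-tax lien and takes priority over every other lien.
The other liens, earliest effective date first: B (25 September 2016), A (26 December 2016), E (10 February 2017), C (20 March 2017).
B is senior to A before the subordination, so the two trade places.

D, A, B, E, C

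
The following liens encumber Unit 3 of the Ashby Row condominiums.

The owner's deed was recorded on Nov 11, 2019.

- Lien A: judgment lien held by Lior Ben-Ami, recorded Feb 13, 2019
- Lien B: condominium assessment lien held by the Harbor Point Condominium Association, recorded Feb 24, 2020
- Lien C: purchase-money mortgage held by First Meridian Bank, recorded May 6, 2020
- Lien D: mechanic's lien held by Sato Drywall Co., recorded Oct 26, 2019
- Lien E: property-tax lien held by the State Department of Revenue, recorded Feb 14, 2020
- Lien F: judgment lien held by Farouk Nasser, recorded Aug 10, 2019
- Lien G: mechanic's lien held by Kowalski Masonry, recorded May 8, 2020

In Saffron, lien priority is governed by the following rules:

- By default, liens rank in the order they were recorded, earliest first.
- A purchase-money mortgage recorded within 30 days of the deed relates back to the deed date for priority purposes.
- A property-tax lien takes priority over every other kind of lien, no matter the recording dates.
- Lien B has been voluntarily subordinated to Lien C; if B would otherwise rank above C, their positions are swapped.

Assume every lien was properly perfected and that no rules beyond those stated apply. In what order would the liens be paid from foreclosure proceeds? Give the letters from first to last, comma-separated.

E, A, F, D, C, B, G

Effective dates after the stated exceptions: C was recorded 177 days after the deed — beyond 30 days — so no relation-back applies.
E is a property-tax lien, so it outranks all other liens regardless of date.
Among the remaining liens, by effective date: A (Feb 13, 2019), F (Aug 10, 2019), D (Oct 26, 2019), B (Feb 24, 2020), C (May 6, 2020), G (May 8, 2020).
B would otherwise be senior to C, so under the subordination agreement B and C exchange positions.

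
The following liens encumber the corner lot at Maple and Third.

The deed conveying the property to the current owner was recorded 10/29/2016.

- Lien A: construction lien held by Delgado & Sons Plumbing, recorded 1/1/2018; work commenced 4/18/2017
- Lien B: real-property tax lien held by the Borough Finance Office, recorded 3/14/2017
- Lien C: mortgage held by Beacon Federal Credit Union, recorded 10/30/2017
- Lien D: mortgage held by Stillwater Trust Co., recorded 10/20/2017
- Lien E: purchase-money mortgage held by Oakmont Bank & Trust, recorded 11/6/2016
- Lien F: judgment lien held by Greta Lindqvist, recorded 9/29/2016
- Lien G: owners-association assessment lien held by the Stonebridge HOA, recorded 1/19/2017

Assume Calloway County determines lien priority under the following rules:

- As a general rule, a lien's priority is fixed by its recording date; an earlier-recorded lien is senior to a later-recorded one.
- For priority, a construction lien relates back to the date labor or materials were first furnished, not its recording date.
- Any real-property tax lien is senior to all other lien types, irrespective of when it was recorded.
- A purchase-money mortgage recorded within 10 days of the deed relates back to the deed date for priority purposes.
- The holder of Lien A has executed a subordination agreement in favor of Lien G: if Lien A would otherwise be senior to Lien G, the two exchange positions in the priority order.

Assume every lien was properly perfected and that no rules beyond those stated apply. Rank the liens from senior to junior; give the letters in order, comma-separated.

Effective dates after the stated exceptions: A is treated as recorded 4/18/2017, the work-commencement date; E's effective date is the deed date, 10/29/2016.
B is a real-property tax lien, so it outranks all other liens regardless of date.
Remaining liens by effective date: F (9/29/2016), E (10/29/2016), G (1/19/2017), A (4/18/2017), D (10/20/2017), C (10/30/2017).
A is already junior to G, so the subordination agreement changes nothing.

B, F, E, G, A, D, C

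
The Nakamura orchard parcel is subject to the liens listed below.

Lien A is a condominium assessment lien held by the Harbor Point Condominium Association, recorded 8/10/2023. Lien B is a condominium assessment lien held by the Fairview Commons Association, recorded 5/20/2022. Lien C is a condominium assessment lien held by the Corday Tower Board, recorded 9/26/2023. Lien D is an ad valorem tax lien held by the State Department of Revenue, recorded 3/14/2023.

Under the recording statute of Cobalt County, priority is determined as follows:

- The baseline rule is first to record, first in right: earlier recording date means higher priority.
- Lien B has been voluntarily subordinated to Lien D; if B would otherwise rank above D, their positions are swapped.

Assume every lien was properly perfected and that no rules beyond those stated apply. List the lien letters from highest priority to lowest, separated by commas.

By effective date: B (5/20/2022), D (3/14/2023), A (8/10/2023), C (9/26/2023).
B would otherwise be senior to D, so under the subordination agreement B and D exchange positions.

D, B, A, C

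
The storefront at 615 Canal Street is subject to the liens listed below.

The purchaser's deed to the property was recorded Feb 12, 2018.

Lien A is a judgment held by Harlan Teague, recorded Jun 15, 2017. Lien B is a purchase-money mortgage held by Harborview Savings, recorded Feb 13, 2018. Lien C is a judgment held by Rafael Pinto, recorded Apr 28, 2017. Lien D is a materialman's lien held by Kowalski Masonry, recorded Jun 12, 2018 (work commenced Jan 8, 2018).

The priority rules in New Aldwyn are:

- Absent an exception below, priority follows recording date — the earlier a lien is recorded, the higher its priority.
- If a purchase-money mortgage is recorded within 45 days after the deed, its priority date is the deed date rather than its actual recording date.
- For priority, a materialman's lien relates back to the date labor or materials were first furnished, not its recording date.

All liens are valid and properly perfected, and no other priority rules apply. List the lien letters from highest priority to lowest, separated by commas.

First, effective dates: B relates back to the deed date Feb 12, 2018; D relates back to Jan 8, 2018 (work commenced).
By effective date: C (Apr 28, 2017), A (Jun 15, 2017), D (Jan 8, 2018), B (Feb 12, 2018).

C, A, D, B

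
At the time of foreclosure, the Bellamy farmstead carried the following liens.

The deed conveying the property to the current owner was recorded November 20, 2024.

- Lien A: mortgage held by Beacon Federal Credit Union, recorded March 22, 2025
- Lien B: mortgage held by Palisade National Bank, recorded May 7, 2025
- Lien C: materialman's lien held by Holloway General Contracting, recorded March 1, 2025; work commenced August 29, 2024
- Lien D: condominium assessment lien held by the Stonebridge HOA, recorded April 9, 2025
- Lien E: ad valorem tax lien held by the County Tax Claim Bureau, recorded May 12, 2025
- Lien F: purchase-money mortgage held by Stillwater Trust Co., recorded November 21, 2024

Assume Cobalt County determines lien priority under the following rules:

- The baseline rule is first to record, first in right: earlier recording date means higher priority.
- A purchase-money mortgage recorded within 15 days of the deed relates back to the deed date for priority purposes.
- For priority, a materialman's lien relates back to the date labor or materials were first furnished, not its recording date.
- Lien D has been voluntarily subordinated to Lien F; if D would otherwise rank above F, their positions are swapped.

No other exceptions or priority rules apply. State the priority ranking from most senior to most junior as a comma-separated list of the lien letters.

Effective dates: C's effective date is August 29, 2024, when work began; F's effective date is the deed date, November 20, 2024.
By effective date: C (August 29, 2024), F (November 20, 2024), A (March 22, 2025), D (April 9, 2025), B (May 7, 2025), E (May 12, 2025).
D already ranks below F; the subordination has no effect.

C, F, A, D, B, E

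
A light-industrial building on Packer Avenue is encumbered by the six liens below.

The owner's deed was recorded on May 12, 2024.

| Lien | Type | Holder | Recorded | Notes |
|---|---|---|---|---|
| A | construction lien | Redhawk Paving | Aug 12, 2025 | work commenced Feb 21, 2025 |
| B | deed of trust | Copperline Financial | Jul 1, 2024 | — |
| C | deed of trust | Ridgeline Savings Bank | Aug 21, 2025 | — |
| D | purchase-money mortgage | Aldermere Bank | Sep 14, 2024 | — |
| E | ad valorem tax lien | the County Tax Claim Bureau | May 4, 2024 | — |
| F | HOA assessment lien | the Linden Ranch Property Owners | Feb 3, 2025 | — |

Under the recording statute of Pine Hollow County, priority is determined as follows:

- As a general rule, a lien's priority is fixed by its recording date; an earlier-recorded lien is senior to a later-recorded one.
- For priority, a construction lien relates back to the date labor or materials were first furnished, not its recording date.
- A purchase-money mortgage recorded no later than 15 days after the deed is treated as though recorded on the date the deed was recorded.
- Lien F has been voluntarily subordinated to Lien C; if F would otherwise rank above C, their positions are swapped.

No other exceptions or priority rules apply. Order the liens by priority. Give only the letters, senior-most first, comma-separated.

E, B, D, C, A, F

Effective dates after the stated exceptions: A relates back to Feb 21, 2025 (work commenced); D was recorded 125 days after the deed, outside the 15-day window, so it keeps its recording date.
Sorted by effective date: E (May 4, 2024), B (Jul 1, 2024), D (Sep 14, 2024), F (Feb 3, 2025), A (Feb 21, 2025), C (Aug 21, 2025).
Because F would otherwise rank above C, the subordination swaps them.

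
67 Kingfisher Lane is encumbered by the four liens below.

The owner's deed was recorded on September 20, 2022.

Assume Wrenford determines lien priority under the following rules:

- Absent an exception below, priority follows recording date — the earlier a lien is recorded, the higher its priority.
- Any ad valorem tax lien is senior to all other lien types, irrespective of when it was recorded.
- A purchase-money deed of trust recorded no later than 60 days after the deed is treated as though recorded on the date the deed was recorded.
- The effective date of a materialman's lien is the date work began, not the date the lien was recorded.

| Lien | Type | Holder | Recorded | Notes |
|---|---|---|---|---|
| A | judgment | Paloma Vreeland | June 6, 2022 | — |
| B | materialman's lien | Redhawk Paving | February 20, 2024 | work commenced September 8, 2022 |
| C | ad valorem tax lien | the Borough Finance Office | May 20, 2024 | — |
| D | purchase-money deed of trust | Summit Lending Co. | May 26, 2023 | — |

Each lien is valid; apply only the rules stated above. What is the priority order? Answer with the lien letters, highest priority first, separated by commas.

Effective dates: B's effective date is September 8, 2022, when work began; D missed the 60-day window (248 days after the deed), so its recording date stands.
As an ad valorem tax lien, C is senior to every other lien.
The other liens, earliest effective date first: A (June 6, 2022), B (September 8, 2022), D (May 26, 2023).

C, A, B, D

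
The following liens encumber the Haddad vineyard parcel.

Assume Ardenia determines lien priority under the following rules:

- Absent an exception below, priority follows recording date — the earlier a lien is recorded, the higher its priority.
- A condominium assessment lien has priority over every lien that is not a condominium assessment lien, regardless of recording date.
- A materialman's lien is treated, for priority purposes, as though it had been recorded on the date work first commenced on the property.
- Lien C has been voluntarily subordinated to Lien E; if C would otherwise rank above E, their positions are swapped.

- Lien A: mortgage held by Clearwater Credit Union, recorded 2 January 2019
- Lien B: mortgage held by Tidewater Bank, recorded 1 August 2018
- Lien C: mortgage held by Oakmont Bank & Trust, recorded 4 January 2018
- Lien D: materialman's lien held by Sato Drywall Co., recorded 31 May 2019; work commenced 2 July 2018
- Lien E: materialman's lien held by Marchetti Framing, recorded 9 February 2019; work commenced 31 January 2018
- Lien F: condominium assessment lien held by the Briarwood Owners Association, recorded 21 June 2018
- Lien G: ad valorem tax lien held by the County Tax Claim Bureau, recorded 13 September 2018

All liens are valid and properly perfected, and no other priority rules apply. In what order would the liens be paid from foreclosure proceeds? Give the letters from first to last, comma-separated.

F, E, C, D, B, G, A

First, effective dates: D's effective date is 2 July 2018, when work began; E's effective date is 31 January 2018, when work began.
F, as a condominium assessment lien, has superpriority and ranks first.
Ordering the rest by effective date: C (4 January 2018), E (31 January 2018), D (2 July 2018), B (1 August 2018), G (13 September 2018), A (2 January 2019).
Because C would otherwise rank above E, the subordination swaps them.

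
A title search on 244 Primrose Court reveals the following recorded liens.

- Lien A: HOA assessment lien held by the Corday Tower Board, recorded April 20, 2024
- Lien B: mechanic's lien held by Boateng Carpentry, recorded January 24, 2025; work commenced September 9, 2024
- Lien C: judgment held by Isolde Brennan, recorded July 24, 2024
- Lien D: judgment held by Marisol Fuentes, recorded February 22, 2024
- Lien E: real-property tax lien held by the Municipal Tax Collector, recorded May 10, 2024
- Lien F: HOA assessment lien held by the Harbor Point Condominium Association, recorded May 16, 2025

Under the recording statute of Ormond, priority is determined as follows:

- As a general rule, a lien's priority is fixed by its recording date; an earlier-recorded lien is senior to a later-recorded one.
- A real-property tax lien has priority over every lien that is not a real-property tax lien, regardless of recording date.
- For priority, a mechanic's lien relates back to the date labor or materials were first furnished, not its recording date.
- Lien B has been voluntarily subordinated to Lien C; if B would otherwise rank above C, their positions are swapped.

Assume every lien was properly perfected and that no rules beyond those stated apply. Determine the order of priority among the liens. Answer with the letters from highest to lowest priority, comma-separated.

Effective dates after the stated exceptions: B is treated as recorded September 9, 2024, the work-commencement date.
E is a real-property tax lien and takes priority over every other lien.
Among the remaining liens, by effective date: D (February 22, 2024), A (April 20, 2024), C (July 24, 2024), B (September 9, 2024), F (May 16, 2025).
B already ranks below C; the subordination has no effect.

E, D, A, C, B, F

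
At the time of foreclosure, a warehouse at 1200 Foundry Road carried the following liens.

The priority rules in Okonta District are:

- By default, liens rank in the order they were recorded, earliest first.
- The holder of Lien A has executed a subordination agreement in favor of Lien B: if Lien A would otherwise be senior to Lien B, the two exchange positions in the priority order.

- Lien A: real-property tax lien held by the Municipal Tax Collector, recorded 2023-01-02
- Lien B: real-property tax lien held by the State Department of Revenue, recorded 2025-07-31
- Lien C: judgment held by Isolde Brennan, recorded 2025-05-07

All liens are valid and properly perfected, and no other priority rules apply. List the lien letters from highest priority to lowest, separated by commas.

B, C, A

Ordering by effective date: A (2023-01-02), C (2025-05-07), B (2025-07-31).
The subordination applies — A was senior to B — so A and B swap.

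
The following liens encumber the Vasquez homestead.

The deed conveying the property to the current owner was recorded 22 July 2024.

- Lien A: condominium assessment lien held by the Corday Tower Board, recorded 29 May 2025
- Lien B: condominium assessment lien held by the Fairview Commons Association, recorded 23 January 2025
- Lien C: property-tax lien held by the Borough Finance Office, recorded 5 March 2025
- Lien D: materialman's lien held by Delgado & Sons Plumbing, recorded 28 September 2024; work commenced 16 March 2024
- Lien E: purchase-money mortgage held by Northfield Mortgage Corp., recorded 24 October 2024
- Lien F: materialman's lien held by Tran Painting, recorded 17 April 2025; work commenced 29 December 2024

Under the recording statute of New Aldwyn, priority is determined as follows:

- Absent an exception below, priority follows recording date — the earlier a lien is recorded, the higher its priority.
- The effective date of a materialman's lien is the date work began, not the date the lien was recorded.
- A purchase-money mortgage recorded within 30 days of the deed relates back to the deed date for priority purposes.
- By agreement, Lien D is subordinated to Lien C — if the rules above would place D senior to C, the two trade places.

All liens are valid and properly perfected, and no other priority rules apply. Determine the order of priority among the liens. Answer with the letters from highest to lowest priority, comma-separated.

C, E, F, B, D, A

Effective dates after the stated exceptions: D is treated as recorded 16 March 2024, the work-commencement date; E was recorded 94 days after the deed — beyond 30 days — so no relation-back applies; F is treated as recorded 29 December 2024, the work-commencement date.
Ordering by effective date: D (16 March 2024), E (24 October 2024), F (29 December 2024), B (23 January 2025), C (5 March 2025), A (29 May 2025).
D is senior to C before the subordination, so the two trade places.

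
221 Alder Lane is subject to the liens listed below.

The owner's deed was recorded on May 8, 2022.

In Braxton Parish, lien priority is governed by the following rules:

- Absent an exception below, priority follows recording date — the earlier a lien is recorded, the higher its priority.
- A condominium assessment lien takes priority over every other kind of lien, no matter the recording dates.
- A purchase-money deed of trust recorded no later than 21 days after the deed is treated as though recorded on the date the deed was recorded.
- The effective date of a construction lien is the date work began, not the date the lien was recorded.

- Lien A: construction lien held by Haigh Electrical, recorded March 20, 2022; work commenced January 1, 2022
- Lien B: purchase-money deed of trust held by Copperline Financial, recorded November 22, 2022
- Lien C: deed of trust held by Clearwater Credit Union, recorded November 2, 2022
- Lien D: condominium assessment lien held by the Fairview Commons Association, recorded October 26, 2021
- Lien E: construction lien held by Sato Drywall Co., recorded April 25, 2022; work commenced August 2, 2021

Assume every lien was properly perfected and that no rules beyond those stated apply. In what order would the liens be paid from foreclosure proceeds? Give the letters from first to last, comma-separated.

Effective dates after the stated exceptions: A's effective date is January 1, 2022, when work began; B was recorded 198 days after the deed — beyond 21 days — so no relation-back applies; E's effective date is August 2, 2021, when work began.
D is a condominium assessment lien, so it outranks all other liens regardless of date.
Among the remaining liens, by effective date: E (August 2, 2021), A (January 1, 2022), C (November 2, 2022), B (November 22, 2022).

D, E, A, C, B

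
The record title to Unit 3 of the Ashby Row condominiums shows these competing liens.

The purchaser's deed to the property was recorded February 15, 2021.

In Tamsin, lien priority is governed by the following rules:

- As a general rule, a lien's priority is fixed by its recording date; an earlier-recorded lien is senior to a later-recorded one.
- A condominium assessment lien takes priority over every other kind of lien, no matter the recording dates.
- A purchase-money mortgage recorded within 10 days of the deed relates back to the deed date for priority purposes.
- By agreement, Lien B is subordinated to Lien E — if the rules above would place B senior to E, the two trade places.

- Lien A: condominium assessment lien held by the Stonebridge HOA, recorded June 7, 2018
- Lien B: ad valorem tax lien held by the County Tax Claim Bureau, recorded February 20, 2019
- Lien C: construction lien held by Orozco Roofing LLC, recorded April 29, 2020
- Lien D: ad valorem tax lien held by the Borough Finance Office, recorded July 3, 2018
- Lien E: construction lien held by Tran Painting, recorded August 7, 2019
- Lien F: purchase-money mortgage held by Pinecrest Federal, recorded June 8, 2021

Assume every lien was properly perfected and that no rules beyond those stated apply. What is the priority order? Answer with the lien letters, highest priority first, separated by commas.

A, D, E, B, C, F

Effective dates: F was recorded 113 days after the deed, outside the 10-day window, so it keeps its recording date.
A, as a condominium assessment lien, has superpriority and ranks first.
Ordering the rest by effective date: D (July 3, 2018), B (February 20, 2019), E (August 7, 2019), C (April 29, 2020), F (June 8, 2021).
Because B would otherwise rank above E, the subordination swaps them.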